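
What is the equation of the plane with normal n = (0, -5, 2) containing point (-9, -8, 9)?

The plane through P with normal n = (a, b, c) satisfies n·(r - P) = 0,
i.e. ax + by + cz = a·x₀ + b·y₀ + c·z₀.
d = 0·(-9) + (-5)·(-8) + 2·9
  = 0 + 40 + 18
  = 58
Equation: -5y + 2z = 58

-5y + 2z = 58


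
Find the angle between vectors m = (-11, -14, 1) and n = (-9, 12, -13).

m·n = (-11)·(-9) + (-14)·12 + 1·(-13) = 99 - 168 - 13 = -82
|m| = √((-11)² + (-14)² + 1²) = √318 ≈ 17.83
|n| = √((-9)² + 12² + (-13)²) = √394 ≈ 19.85
cos θ = (m·n)/(|m||n|) = -82/(17.83·19.85) ≈ -0.2317
θ = arccos(-0.2317) ≈ 103.4°

103.4°


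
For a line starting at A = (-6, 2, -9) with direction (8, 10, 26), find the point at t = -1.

P(t) = A + t·d
  = (-6 + 8·(-1), 2 + 10·(-1), -9 + 26·(-1))
  = (-6 - 8, 2 - 10, -9 - 26)
  = (-14, -8, -35)

(-14, -8, -35)


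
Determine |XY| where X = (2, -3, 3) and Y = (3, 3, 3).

d = √[(x₂-x₁)² + (y₂-y₁)² + (z₂-z₁)²]
  = √[1² + 6² + 0²]
  = √[1 + 36 + 0]
  = √37
  ≈ 6.083

6.083


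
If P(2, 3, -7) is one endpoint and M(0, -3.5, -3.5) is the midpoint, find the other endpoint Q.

Q = 2M - P
  = (2·0 - 2, 2·(-3.5) - 3, 2·(-3.5) - (-7))
  = (0 - 2, -7 - 3, -7 + 7)
  = (-2, -10, 0)

(-2, -10, 0)


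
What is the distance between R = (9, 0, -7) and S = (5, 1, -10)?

d = √[(x₂-x₁)² + (y₂-y₁)² + (z₂-z₁)²]
  = √[(-4)² + 1² + (-3)²]
  = √[16 + 1 + 9]
  = √26
  ≈ 5.099

5.099


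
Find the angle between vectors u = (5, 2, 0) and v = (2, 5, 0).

u·v = 5·2 + 2·5 + 0·0 = 10 + 10 + 0 = 20
|u| = √(5² + 2² + 0²) = √29 ≈ 5.385
|v| = √(2² + 5² + 0²) = √29 ≈ 5.385
cos θ = (u·v)/(|u||v|) = 20/(5.385·5.385) ≈ 0.6897
θ = arccos(0.6897) ≈ 46.4°

46.4°


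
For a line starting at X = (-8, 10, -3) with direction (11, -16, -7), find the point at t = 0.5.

P(t) = X + t·d
  = (-8 + 11·0.5, 10 + (-16)·0.5, -3 + (-7)·0.5)
  = (-8 + 5.5, 10 - 8, -3 - 3.5)
  = (-2.5, 2, -6.5)

(-2.5, 2, -6.5)


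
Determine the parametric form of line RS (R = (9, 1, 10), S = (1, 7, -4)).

Direction vector d = S - R = (1 - 9, 7 - 1, -4 - 10) = (-8, 6, -14)
Parametric form r = R + t·d:
x = 9 - 8t, y = 1 + 6t, z = 10 - 14t

x = 9 - 8t, y = 1 + 6t, z = 10 - 14t


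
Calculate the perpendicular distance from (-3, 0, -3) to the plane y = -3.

distance = |a·x₀ + b·y₀ + c·z₀ - d| / √(a² + b² + c²)
  = |0·(-3) + 1·0 + 0·(-3) - (-3)| / √(0² + 1² + 0²)
  = |0 + 0 + 0 + 3| / √(0 + 1 + 0)
  = |3| / √1
  = 3 / 1
  ≈ 3

3


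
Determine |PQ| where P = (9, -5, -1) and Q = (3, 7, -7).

d = √[(x₂-x₁)² + (y₂-y₁)² + (z₂-z₁)²]
  = √[(-6)² + 12² + (-6)²]
  = √[36 + 144 + 36]
  = √216
  ≈ 14.7

14.7


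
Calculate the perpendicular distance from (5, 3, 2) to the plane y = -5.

distance = |a·x₀ + b·y₀ + c·z₀ - d| / √(a² + b² + c²)
  = |0·5 + 1·3 + 0·2 - (-5)| / √(0² + 1² + 0²)
  = |0 + 3 + 0 + 5| / √(0 + 1 + 0)
  = |8| / √1
  = 8 / 1
  ≈ 8

8


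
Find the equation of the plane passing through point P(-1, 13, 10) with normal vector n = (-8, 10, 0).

The plane through P with normal n = (a, b, c) satisfies n·(r - P) = 0,
i.e. ax + by + cz = a·x₀ + b·y₀ + c·z₀.
d = (-8)·(-1) + 10·13 + 0·10
  = 8 + 130 + 0
  = 138
Equation: -8x + 10y = 138

-8x + 10y = 138


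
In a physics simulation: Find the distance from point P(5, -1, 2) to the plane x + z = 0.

distance = |a·x₀ + b·y₀ + c·z₀ - d| / √(a² + b² + c²)
  = |1·5 + 0·(-1) + 1·2 - 0| / √(1² + 0² + 1²)
  = |5 + 0 + 2 + 0| / √(1 + 0 + 1)
  = |7| / √2
  = 7 / 1.414
  ≈ 4.95

4.95


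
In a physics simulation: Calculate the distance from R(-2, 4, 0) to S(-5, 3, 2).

d = √[(x₂-x₁)² + (y₂-y₁)² + (z₂-z₁)²]
  = √[(-3)² + (-1)² + 2²]
  = √[9 + 1 + 4]
  = √14
  ≈ 3.742

3.742


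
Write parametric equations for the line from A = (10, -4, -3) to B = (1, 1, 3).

Direction vector d = B - A = (1 - 10, 1 + 4, 3 + 3) = (-9, 5, 6)
Parametric form r = A + t·d:
x = 10 - 9t, y = -4 + 5t, z = -3 + 6t

x = 10 - 9t, y = -4 + 5t, z = -3 + 6t


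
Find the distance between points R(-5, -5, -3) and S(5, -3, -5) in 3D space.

d = √[(x₂-x₁)² + (y₂-y₁)² + (z₂-z₁)²]
  = √[10² + 2² + (-2)²]
  = √[100 + 4 + 4]
  = √108
  ≈ 10.39

10.39


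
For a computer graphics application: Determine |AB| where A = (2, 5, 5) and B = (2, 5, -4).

d = √[(x₂-x₁)² + (y₂-y₁)² + (z₂-z₁)²]
  = √[0² + 0² + (-9)²]
  = √[0 + 0 + 81]
  = √81
  ≈ 9

9


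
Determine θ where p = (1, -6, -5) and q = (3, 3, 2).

p·q = 1·3 + (-6)·3 + (-5)·2 = 3 - 18 - 10 = -25
|p| = √(1² + (-6)² + (-5)²) = √62 ≈ 7.874
|q| = √(3² + 3² + 2²) = √22 ≈ 4.69
cos θ = (p·q)/(|p||q|) = -25/(7.874·4.69) ≈ -0.6769
θ = arccos(-0.6769) ≈ 132.6°

132.6°


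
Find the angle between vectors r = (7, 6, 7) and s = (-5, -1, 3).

r·s = 7·(-5) + 6·(-1) + 7·3 = -35 - 6 + 21 = -20
|r| = √(7² + 6² + 7²) = √134 ≈ 11.58
|s| = √((-5)² + (-1)² + 3²) = √35 ≈ 5.916
cos θ = (r·s)/(|r||s|) = -20/(11.58·5.916) ≈ -0.292
θ = arccos(-0.292) ≈ 107°

107°


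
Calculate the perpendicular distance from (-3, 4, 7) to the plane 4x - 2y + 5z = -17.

distance = |a·x₀ + b·y₀ + c·z₀ - d| / √(a² + b² + c²)
  = |4·(-3) + (-2)·4 + 5·7 - (-17)| / √(4² + (-2)² + 5²)
  = |-12 - 8 + 35 + 17| / √(16 + 4 + 25)
  = |32| / √45
  = 32 / 6.708
  ≈ 4.77

4.77


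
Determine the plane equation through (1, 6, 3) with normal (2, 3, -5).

The plane through P with normal n = (a, b, c) satisfies n·(r - P) = 0,
i.e. ax + by + cz = a·x₀ + b·y₀ + c·z₀.
d = 2·1 + 3·6 + (-5)·3
  = 2 + 18 - 15
  = 5
Equation: 2x + 3y - 5z = 5

2x + 3y - 5z = 5


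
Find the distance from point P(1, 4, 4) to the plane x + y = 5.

distance = |a·x₀ + b·y₀ + c·z₀ - d| / √(a² + b² + c²)
  = |1·1 + 1·4 + 0·4 - 5| / √(1² + 1² + 0²)
  = |1 + 4 + 0 - 5| / √(1 + 1 + 0)
  = |0| / √2
  = 0 / 1.414
  ≈ 0

0


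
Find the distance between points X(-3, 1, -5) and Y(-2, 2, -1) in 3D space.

d = √[(x₂-x₁)² + (y₂-y₁)² + (z₂-z₁)²]
  = √[1² + 1² + 4²]
  = √[1 + 1 + 16]
  = √18
  ≈ 4.243

4.243


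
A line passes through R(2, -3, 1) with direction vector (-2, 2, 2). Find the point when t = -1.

P(t) = R + t·d
  = (2 + (-2)·(-1), -3 + 2·(-1), 1 + 2·(-1))
  = (2 + 2, -3 - 2, 1 - 2)
  = (4, -5, -1)

(4, -5, -1)


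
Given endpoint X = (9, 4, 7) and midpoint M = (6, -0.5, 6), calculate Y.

Y = 2M - X
  = (2·6 - 9, 2·(-0.5) - 4, 2·6 - 7)
  = (12 - 9, -1 - 4, 12 - 7)
  = (3, -5, 5)

(3, -5, 5)


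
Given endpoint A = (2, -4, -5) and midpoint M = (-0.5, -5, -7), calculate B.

B = 2M - A
  = (2·(-0.5) - 2, 2·(-5) - (-4), 2·(-7) - (-5))
  = (-1 - 2, -10 + 4, -14 + 5)
  = (-3, -6, -9)

(-3, -6, -9)


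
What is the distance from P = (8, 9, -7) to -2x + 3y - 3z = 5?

distance = |a·x₀ + b·y₀ + c·z₀ - d| / √(a² + b² + c²)
  = |(-2)·8 + 3·9 + (-3)·(-7) - 5| / √((-2)² + 3² + (-3)²)
  = |-16 + 27 + 21 - 5| / √(4 + 9 + 9)
  = |27| / √22
  = 27 / 4.69
  ≈ 5.756

5.756


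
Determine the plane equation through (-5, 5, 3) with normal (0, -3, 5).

The plane through P with normal n = (a, b, c) satisfies n·(r - P) = 0,
i.e. ax + by + cz = a·x₀ + b·y₀ + c·z₀.
d = 0·(-5) + (-3)·5 + 5·3
  = 0 - 15 + 15
  = 0
Equation: -3y + 5z = 0

-3y + 5z = 0


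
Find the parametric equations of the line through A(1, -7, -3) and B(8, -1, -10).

Direction vector d = B - A = (8 - 1, -1 + 7, -10 + 3) = (7, 6, -7)
Parametric form r = A + t·d:
x = 1 + 7t, y = -7 + 6t, z = -3 - 7t

x = 1 + 7t, y = -7 + 6t, z = -3 - 7t


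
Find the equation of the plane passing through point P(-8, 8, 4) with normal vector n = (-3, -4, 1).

The plane through P with normal n = (a, b, c) satisfies n·(r - P) = 0,
i.e. ax + by + cz = a·x₀ + b·y₀ + c·z₀.
d = (-3)·(-8) + (-4)·8 + 1·4
  = 24 - 32 + 4
  = -4
Equation: -3x - 4y + z = -4

-3x - 4y + z = -4


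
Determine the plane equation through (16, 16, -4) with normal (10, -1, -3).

The plane through P with normal n = (a, b, c) satisfies n·(r - P) = 0,
i.e. ax + by + cz = a·x₀ + b·y₀ + c·z₀.
d = 10·16 + (-1)·16 + (-3)·(-4)
  = 160 - 16 + 12
  = 156
Equation: 10x - y - 3z = 156

10x - y - 3z = 156


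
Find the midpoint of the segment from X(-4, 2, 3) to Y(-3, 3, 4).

M = ((x₁+x₂)/2, (y₁+y₂)/2, (z₁+z₂)/2)
  = ((-4 - 3)/2, (2 + 3)/2, (3 + 4)/2)
  = (-7/2, 5/2, 7/2)
  = (-3.5, 2.5, 3.5)

(-3.5, 2.5, 3.5)


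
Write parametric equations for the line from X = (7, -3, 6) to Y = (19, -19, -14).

Direction vector d = Y - X = (19 - 7, -19 + 3, -14 - 6) = (12, -16, -20)
Parametric form r = X + t·d:
x = 7 + 12t, y = -3 - 16t, z = 6 - 20t

x = 7 + 12t, y = -3 - 16t, z = 6 - 20t


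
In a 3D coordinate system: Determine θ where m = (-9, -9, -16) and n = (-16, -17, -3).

m·n = (-9)·(-16) + (-9)·(-17) + (-16)·(-3) = 144 + 153 + 48 = 345
|m| = √((-9)² + (-9)² + (-16)²) = √418 ≈ 20.45
|n| = √((-16)² + (-17)² + (-3)²) = √554 ≈ 23.54
cos θ = (m·n)/(|m||n|) = 345/(20.45·23.54) ≈ 0.7169
θ = arccos(0.7169) ≈ 44.2°

44.2°


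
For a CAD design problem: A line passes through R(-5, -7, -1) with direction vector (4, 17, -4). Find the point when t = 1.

P(t) = R + t·d
  = (-5 + 4·1, -7 + 17·1, -1 + (-4)·1)
  = (-5 + 4, -7 + 17, -1 - 4)
  = (-1, 10, -5)

(-1, 10, -5)


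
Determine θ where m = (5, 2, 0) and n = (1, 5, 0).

m·n = 5·1 + 2·5 + 0·0 = 5 + 10 + 0 = 15
|m| = √(5² + 2² + 0²) = √29 ≈ 5.385
|n| = √(1² + 5² + 0²) = √26 ≈ 5.099
cos θ = (m·n)/(|m||n|) = 15/(5.385·5.099) ≈ 0.5463
θ = arccos(0.5463) ≈ 56.89°

56.89°


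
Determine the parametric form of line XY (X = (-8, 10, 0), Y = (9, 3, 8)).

Direction vector d = Y - X = (9 + 8, 3 - 10, 8 + 0) = (17, -7, 8)
Parametric form r = X + t·d:
x = -8 + 17t, y = 10 - 7t, z = 0 + 8t

x = -8 + 17t, y = 10 - 7t, z = 0 + 8t


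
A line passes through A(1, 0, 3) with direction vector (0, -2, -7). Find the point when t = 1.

P(t) = A + t·d
  = (1 + 0·1, 0 + (-2)·1, 3 + (-7)·1)
  = (1 + 0, 0 - 2, 3 - 7)
  = (1, -2, -4)

(1, -2, -4)


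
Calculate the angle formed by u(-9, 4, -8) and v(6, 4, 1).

u·v = (-9)·6 + 4·4 + (-8)·1 = -54 + 16 - 8 = -46
|u| = √((-9)² + 4² + (-8)²) = √161 ≈ 12.69
|v| = √(6² + 4² + 1²) = √53 ≈ 7.28
cos θ = (u·v)/(|u||v|) = -46/(12.69·7.28) ≈ -0.498
θ = arccos(-0.498) ≈ 119.9°

119.9°


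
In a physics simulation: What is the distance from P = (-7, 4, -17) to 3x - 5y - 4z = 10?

distance = |a·x₀ + b·y₀ + c·z₀ - d| / √(a² + b² + c²)
  = |3·(-7) + (-5)·4 + (-4)·(-17) - 10| / √(3² + (-5)² + (-4)²)
  = |-21 - 20 + 68 - 10| / √(9 + 25 + 16)
  = |17| / √50
  = 17 / 7.071
  ≈ 2.404

2.404


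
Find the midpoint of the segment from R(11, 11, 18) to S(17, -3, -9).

M = ((x₁+x₂)/2, (y₁+y₂)/2, (z₁+z₂)/2)
  = ((11 + 17)/2, (11 - 3)/2, (18 - 9)/2)
  = (28/2, 8/2, 9/2)
  = (14, 4, 4.5)

(14, 4, 4.5)


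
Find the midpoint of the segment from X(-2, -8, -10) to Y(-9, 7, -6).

M = ((x₁+x₂)/2, (y₁+y₂)/2, (z₁+z₂)/2)
  = ((-2 - 9)/2, (-8 + 7)/2, (-10 - 6)/2)
  = (-11/2, -1/2, -16/2)
  = (-5.5, -0.5, -8)

(-5.5, -0.5, -8)


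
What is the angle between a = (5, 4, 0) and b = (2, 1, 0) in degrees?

a·b = 5·2 + 4·1 + 0·0 = 10 + 4 + 0 = 14
|a| = √(5² + 4² + 0²) = √41 ≈ 6.403
|b| = √(2² + 1² + 0²) = √5 ≈ 2.236
cos θ = (a·b)/(|a||b|) = 14/(6.403·2.236) ≈ 0.9778
θ = arccos(0.9778) ≈ 12.09°

12.09°


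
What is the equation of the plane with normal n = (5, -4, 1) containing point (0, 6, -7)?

The plane through P with normal n = (a, b, c) satisfies n·(r - P) = 0,
i.e. ax + by + cz = a·x₀ + b·y₀ + c·z₀.
d = 5·0 + (-4)·6 + 1·(-7)
  = 0 - 24 - 7
  = -31
Equation: 5x - 4y + z = -31

5x - 4y + z = -31


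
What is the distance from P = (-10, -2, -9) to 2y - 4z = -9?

distance = |a·x₀ + b·y₀ + c·z₀ - d| / √(a² + b² + c²)
  = |0·(-10) + 2·(-2) + (-4)·(-9) - (-9)| / √(0² + 2² + (-4)²)
  = |0 - 4 + 36 + 9| / √(0 + 4 + 16)
  = |41| / √20
  = 41 / 4.472
  ≈ 9.168

9.168


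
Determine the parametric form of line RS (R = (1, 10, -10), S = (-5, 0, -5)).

Direction vector d = S - R = (-5 - 1, 0 - 10, -5 + 10) = (-6, -10, 5)
Parametric form r = R + t·d:
x = 1 - 6t, y = 10 - 10t, z = -10 + 5t

x = 1 - 6t, y = 10 - 10t, z = -10 + 5t


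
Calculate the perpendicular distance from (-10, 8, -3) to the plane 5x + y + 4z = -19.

distance = |a·x₀ + b·y₀ + c·z₀ - d| / √(a² + b² + c²)
  = |5·(-10) + 1·8 + 4·(-3) - (-19)| / √(5² + 1² + 4²)
  = |-50 + 8 - 12 + 19| / √(25 + 1 + 16)
  = |-35| / √42
  = 35 / 6.481
  ≈ 5.401

5.401


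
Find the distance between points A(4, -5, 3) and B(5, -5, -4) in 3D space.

d = √[(x₂-x₁)² + (y₂-y₁)² + (z₂-z₁)²]
  = √[1² + 0² + (-7)²]
  = √[1 + 0 + 49]
  = √50
  ≈ 7.071

7.071


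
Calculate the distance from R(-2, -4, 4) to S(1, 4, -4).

d = √[(x₂-x₁)² + (y₂-y₁)² + (z₂-z₁)²]
  = √[3² + 8² + (-8)²]
  = √[9 + 64 + 64]
  = √137
  ≈ 11.7

11.7


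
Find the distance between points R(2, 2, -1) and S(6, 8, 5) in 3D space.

d = √[(x₂-x₁)² + (y₂-y₁)² + (z₂-z₁)²]
  = √[4² + 6² + 6²]
  = √[16 + 36 + 36]
  = √88
  ≈ 9.381

9.381


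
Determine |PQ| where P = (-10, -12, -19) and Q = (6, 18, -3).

d = √[(x₂-x₁)² + (y₂-y₁)² + (z₂-z₁)²]
  = √[16² + 30² + 16²]
  = √[256 + 900 + 256]
  = √1412
  ≈ 37.58

37.58


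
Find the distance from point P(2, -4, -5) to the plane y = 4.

distance = |a·x₀ + b·y₀ + c·z₀ - d| / √(a² + b² + c²)
  = |0·2 + 1·(-4) + 0·(-5) - 4| / √(0² + 1² + 0²)
  = |0 - 4 + 0 - 4| / √(0 + 1 + 0)
  = |-8| / √1
  = 8 / 1
  ≈ 8

8


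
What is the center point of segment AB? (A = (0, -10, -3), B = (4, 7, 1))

M = ((x₁+x₂)/2, (y₁+y₂)/2, (z₁+z₂)/2)
  = ((0 + 4)/2, (-10 + 7)/2, (-3 + 1)/2)
  = (4/2, -3/2, -2/2)
  = (2, -1.5, -1)

(2, -1.5, -1)


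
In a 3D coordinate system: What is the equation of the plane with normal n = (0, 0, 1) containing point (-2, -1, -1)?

The plane through P with normal n = (a, b, c) satisfies n·(r - P) = 0,
i.e. ax + by + cz = a·x₀ + b·y₀ + c·z₀.
d = 0·(-2) + 0·(-1) + 1·(-1)
  = 0 + 0 - 1
  = -1
Equation: z = -1

z = -1


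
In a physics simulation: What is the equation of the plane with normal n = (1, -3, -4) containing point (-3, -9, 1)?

The plane through P with normal n = (a, b, c) satisfies n·(r - P) = 0,
i.e. ax + by + cz = a·x₀ + b·y₀ + c·z₀.
d = 1·(-3) + (-3)·(-9) + (-4)·1
  = -3 + 27 - 4
  = 20
Equation: x - 3y - 4z = 20

x - 3y - 4z = 20


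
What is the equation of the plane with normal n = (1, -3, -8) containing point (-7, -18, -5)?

The plane through P with normal n = (a, b, c) satisfies n·(r - P) = 0,
i.e. ax + by + cz = a·x₀ + b·y₀ + c·z₀.
d = 1·(-7) + (-3)·(-18) + (-8)·(-5)
  = -7 + 54 + 40
  = 87
Equation: x - 3y - 8z = 87

x - 3y - 8z = 87


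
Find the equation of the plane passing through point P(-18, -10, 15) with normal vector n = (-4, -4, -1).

The plane through P with normal n = (a, b, c) satisfies n·(r - P) = 0,
i.e. ax + by + cz = a·x₀ + b·y₀ + c·z₀.
d = (-4)·(-18) + (-4)·(-10) + (-1)·15
  = 72 + 40 - 15
  = 97
Equation: -4x - 4y - z = 97

-4x - 4y - z = 97


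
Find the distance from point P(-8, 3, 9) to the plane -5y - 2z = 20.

distance = |a·x₀ + b·y₀ + c·z₀ - d| / √(a² + b² + c²)
  = |0·(-8) + (-5)·3 + (-2)·9 - 20| / √(0² + (-5)² + (-2)²)
  = |0 - 15 - 18 - 20| / √(0 + 25 + 4)
  = |-53| / √29
  = 53 / 5.385
  ≈ 9.842

9.842


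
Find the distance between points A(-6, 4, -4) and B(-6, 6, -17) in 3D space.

d = √[(x₂-x₁)² + (y₂-y₁)² + (z₂-z₁)²]
  = √[0² + 2² + (-13)²]
  = √[0 + 4 + 169]
  = √173
  ≈ 13.15

13.15


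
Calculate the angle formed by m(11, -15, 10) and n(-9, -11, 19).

m·n = 11·(-9) + (-15)·(-11) + 10·19 = -99 + 165 + 190 = 256
|m| = √(11² + (-15)² + 10²) = √446 ≈ 21.12
|n| = √((-9)² + (-11)² + 19²) = √563 ≈ 23.73
cos θ = (m·n)/(|m||n|) = 256/(21.12·23.73) ≈ 0.5109
θ = arccos(0.5109) ≈ 59.28°

59.28°


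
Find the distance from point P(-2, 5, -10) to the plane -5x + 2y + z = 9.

distance = |a·x₀ + b·y₀ + c·z₀ - d| / √(a² + b² + c²)
  = |(-5)·(-2) + 2·5 + 1·(-10) - 9| / √((-5)² + 2² + 1²)
  = |10 + 10 - 10 - 9| / √(25 + 4 + 1)
  = |1| / √30
  = 1 / 5.477
  ≈ 0.1826

0.1826


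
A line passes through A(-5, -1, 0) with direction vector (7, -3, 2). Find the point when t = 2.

P(t) = A + t·d
  = (-5 + 7·2, -1 + (-3)·2, 0 + 2·2)
  = (-5 + 14, -1 - 6, 0 + 4)
  = (9, -7, 4)

(9, -7, 4)


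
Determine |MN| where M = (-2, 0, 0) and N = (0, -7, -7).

d = √[(x₂-x₁)² + (y₂-y₁)² + (z₂-z₁)²]
  = √[2² + (-7)² + (-7)²]
  = √[4 + 49 + 49]
  = √102
  ≈ 10.1

10.1


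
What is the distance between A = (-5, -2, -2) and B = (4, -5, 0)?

d = √[(x₂-x₁)² + (y₂-y₁)² + (z₂-z₁)²]
  = √[9² + (-3)² + 2²]
  = √[81 + 9 + 4]
  = √94
  ≈ 9.695

9.695


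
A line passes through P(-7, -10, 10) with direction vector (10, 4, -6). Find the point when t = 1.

P(t) = P + t·d
  = (-7 + 10·1, -10 + 4·1, 10 + (-6)·1)
  = (-7 + 10, -10 + 4, 10 - 6)
  = (3, -6, 4)

(3, -6, 4)


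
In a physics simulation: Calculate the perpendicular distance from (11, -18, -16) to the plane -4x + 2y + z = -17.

distance = |a·x₀ + b·y₀ + c·z₀ - d| / √(a² + b² + c²)
  = |(-4)·11 + 2·(-18) + 1·(-16) - (-17)| / √((-4)² + 2² + 1²)
  = |-44 - 36 - 16 + 17| / √(16 + 4 + 1)
  = |-79| / √21
  = 79 / 4.583
  ≈ 17.24

17.24


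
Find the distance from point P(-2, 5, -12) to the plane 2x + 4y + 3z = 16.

distance = |a·x₀ + b·y₀ + c·z₀ - d| / √(a² + b² + c²)
  = |2·(-2) + 4·5 + 3·(-12) - 16| / √(2² + 4² + 3²)
  = |-4 + 20 - 36 - 16| / √(4 + 16 + 9)
  = |-36| / √29
  = 36 / 5.385
  ≈ 6.685

6.685


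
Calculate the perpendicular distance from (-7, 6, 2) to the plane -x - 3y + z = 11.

distance = |a·x₀ + b·y₀ + c·z₀ - d| / √(a² + b² + c²)
  = |(-1)·(-7) + (-3)·6 + 1·2 - 11| / √((-1)² + (-3)² + 1²)
  = |7 - 18 + 2 - 11| / √(1 + 9 + 1)
  = |-20| / √11
  = 20 / 3.317
  ≈ 6.03

6.03


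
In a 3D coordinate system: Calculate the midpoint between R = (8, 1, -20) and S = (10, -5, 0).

M = ((x₁+x₂)/2, (y₁+y₂)/2, (z₁+z₂)/2)
  = ((8 + 10)/2, (1 - 5)/2, (-20 + 0)/2)
  = (18/2, -4/2, -20/2)
  = (9, -2, -10)

(9, -2, -10)


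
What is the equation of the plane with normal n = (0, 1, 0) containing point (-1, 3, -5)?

The plane through P with normal n = (a, b, c) satisfies n·(r - P) = 0,
i.e. ax + by + cz = a·x₀ + b·y₀ + c·z₀.
d = 0·(-1) + 1·3 + 0·(-5)
  = 0 + 3 + 0
  = 3
Equation: y = 3

y = 3


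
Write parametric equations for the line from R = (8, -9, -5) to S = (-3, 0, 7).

Direction vector d = S - R = (-3 - 8, 0 + 9, 7 + 5) = (-11, 9, 12)
Parametric form r = R + t·d:
x = 8 - 11t, y = -9 + 9t, z = -5 + 12t

x = 8 - 11t, y = -9 + 9t, z = -5 + 12t


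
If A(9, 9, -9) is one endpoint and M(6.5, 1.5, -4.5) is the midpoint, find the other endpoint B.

B = 2M - A
  = (2·6.5 - 9, 2·1.5 - 9, 2·(-4.5) - (-9))
  = (13 - 9, 3 - 9, -9 + 9)
  = (4, -6, 0)

(4, -6, 0)


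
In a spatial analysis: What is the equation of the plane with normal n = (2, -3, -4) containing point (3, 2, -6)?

The plane through P with normal n = (a, b, c) satisfies n·(r - P) = 0,
i.e. ax + by + cz = a·x₀ + b·y₀ + c·z₀.
d = 2·3 + (-3)·2 + (-4)·(-6)
  = 6 - 6 + 24
  = 24
Equation: 2x - 3y - 4z = 24

2x - 3y - 4z = 24


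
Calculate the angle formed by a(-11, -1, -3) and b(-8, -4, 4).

a·b = (-11)·(-8) + (-1)·(-4) + (-3)·4 = 88 + 4 - 12 = 80
|a| = √((-11)² + (-1)² + (-3)²) = √131 ≈ 11.45
|b| = √((-8)² + (-4)² + 4²) = √96 ≈ 9.798
cos θ = (a·b)/(|a||b|) = 80/(11.45·9.798) ≈ 0.7134
θ = arccos(0.7134) ≈ 44.49°

44.49°


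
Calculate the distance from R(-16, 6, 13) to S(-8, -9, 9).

d = √[(x₂-x₁)² + (y₂-y₁)² + (z₂-z₁)²]
  = √[8² + (-15)² + (-4)²]
  = √[64 + 225 + 16]
  = √305
  ≈ 17.46

17.46


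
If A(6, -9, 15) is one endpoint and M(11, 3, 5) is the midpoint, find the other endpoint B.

B = 2M - A
  = (2·11 - 6, 2·3 - (-9), 2·5 - 15)
  = (22 - 6, 6 + 9, 10 - 15)
  = (16, 15, -5)

(16, 15, -5)


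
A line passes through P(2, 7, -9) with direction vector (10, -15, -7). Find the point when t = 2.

P(t) = P + t·d
  = (2 + 10·2, 7 + (-15)·2, -9 + (-7)·2)
  = (2 + 20, 7 - 30, -9 - 14)
  = (22, -23, -23)

(22, -23, -23)


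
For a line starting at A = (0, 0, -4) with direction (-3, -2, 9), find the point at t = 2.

P(t) = A + t·d
  = (0 + (-3)·2, 0 + (-2)·2, -4 + 9·2)
  = (0 - 6, 0 - 4, -4 + 18)
  = (-6, -4, 14)

(-6, -4, 14)


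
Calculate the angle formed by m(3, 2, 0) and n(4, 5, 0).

m·n = 3·4 + 2·5 + 0·0 = 12 + 10 + 0 = 22
|m| = √(3² + 2² + 0²) = √13 ≈ 3.606
|n| = √(4² + 5² + 0²) = √41 ≈ 6.403
cos θ = (m·n)/(|m||n|) = 22/(3.606·6.403) ≈ 0.9529
θ = arccos(0.9529) ≈ 17.65°

17.65°


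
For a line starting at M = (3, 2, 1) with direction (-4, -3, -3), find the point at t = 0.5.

P(t) = M + t·d
  = (3 + (-4)·0.5, 2 + (-3)·0.5, 1 + (-3)·0.5)
  = (3 - 2, 2 - 1.5, 1 - 1.5)
  = (1, 0.5, -0.5)

(1, 0.5, -0.5)


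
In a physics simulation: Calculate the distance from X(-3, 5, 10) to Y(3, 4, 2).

d = √[(x₂-x₁)² + (y₂-y₁)² + (z₂-z₁)²]
  = √[6² + (-1)² + (-8)²]
  = √[36 + 1 + 64]
  = √101
  ≈ 10.05

10.05


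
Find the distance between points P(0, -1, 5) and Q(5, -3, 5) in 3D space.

d = √[(x₂-x₁)² + (y₂-y₁)² + (z₂-z₁)²]
  = √[5² + (-2)² + 0²]
  = √[25 + 4 + 0]
  = √29
  ≈ 5.385

5.385


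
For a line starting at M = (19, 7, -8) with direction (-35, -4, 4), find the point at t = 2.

P(t) = M + t·d
  = (19 + (-35)·2, 7 + (-4)·2, -8 + 4·2)
  = (19 - 70, 7 - 8, -8 + 8)
  = (-51, -1, 0)

(-51, -1, 0)


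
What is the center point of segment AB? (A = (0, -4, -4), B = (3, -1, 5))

M = ((x₁+x₂)/2, (y₁+y₂)/2, (z₁+z₂)/2)
  = ((0 + 3)/2, (-4 - 1)/2, (-4 + 5)/2)
  = (3/2, -5/2, 1/2)
  = (1.5, -2.5, 0.5)

(1.5, -2.5, 0.5)


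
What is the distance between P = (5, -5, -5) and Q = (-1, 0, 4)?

d = √[(x₂-x₁)² + (y₂-y₁)² + (z₂-z₁)²]
  = √[(-6)² + 5² + 9²]
  = √[36 + 25 + 81]
  = √142
  ≈ 11.92

11.92


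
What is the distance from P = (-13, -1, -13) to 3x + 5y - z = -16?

distance = |a·x₀ + b·y₀ + c·z₀ - d| / √(a² + b² + c²)
  = |3·(-13) + 5·(-1) + (-1)·(-13) - (-16)| / √(3² + 5² + (-1)²)
  = |-39 - 5 + 13 + 16| / √(9 + 25 + 1)
  = |-15| / √35
  = 15 / 5.916
  ≈ 2.535

2.535


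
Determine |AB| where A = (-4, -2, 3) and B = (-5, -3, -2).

d = √[(x₂-x₁)² + (y₂-y₁)² + (z₂-z₁)²]
  = √[(-1)² + (-1)² + (-5)²]
  = √[1 + 1 + 25]
  = √27
  ≈ 5.196

5.196


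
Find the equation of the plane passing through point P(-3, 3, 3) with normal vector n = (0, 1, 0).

The plane through P with normal n = (a, b, c) satisfies n·(r - P) = 0,
i.e. ax + by + cz = a·x₀ + b·y₀ + c·z₀.
d = 0·(-3) + 1·3 + 0·3
  = 0 + 3 + 0
  = 3
Equation: y = 3

y = 3


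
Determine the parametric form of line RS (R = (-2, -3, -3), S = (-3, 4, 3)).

Direction vector d = S - R = (-3 + 2, 4 + 3, 3 + 3) = (-1, 7, 6)
Parametric form r = R + t·d:
x = -2 - t, y = -3 + 7t, z = -3 + 6t

x = -2 - t, y = -3 + 7t, z = -3 + 6t


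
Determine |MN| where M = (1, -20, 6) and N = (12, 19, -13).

d = √[(x₂-x₁)² + (y₂-y₁)² + (z₂-z₁)²]
  = √[11² + 39² + (-19)²]
  = √[121 + 1521 + 361]
  = √2003
  ≈ 44.75

44.75


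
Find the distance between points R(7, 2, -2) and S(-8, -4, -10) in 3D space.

d = √[(x₂-x₁)² + (y₂-y₁)² + (z₂-z₁)²]
  = √[(-15)² + (-6)² + (-8)²]
  = √[225 + 36 + 64]
  = √325
  ≈ 18.03

18.03


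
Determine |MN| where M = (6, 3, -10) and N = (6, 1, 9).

d = √[(x₂-x₁)² + (y₂-y₁)² + (z₂-z₁)²]
  = √[0² + (-2)² + 19²]
  = √[0 + 4 + 361]
  = √365
  ≈ 19.1

19.1


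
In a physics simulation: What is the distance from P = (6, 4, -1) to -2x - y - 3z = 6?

distance = |a·x₀ + b·y₀ + c·z₀ - d| / √(a² + b² + c²)
  = |(-2)·6 + (-1)·4 + (-3)·(-1) - 6| / √((-2)² + (-1)² + (-3)²)
  = |-12 - 4 + 3 - 6| / √(4 + 1 + 9)
  = |-19| / √14
  = 19 / 3.742
  ≈ 5.078

5.078


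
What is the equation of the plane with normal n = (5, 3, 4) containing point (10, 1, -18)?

The plane through P with normal n = (a, b, c) satisfies n·(r - P) = 0,
i.e. ax + by + cz = a·x₀ + b·y₀ + c·z₀.
d = 5·10 + 3·1 + 4·(-18)
  = 50 + 3 - 72
  = -19
Equation: 5x + 3y + 4z = -19

5x + 3y + 4z = -19


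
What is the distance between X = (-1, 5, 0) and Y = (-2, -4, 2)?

d = √[(x₂-x₁)² + (y₂-y₁)² + (z₂-z₁)²]
  = √[(-1)² + (-9)² + 2²]
  = √[1 + 81 + 4]
  = √86
  ≈ 9.274

9.274


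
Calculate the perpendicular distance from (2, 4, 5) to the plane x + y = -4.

distance = |a·x₀ + b·y₀ + c·z₀ - d| / √(a² + b² + c²)
  = |1·2 + 1·4 + 0·5 - (-4)| / √(1² + 1² + 0²)
  = |2 + 4 + 0 + 4| / √(1 + 1 + 0)
  = |10| / √2
  = 10 / 1.414
  ≈ 7.071

7.071


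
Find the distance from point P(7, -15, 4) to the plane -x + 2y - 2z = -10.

distance = |a·x₀ + b·y₀ + c·z₀ - d| / √(a² + b² + c²)
  = |(-1)·7 + 2·(-15) + (-2)·4 - (-10)| / √((-1)² + 2² + (-2)²)
  = |-7 - 30 - 8 + 10| / √(1 + 4 + 4)
  = |-35| / √9
  = 35 / 3
  ≈ 11.67

11.67


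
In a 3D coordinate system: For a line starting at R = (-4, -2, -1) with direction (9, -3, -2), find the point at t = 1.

P(t) = R + t·d
  = (-4 + 9·1, -2 + (-3)·1, -1 + (-2)·1)
  = (-4 + 9, -2 - 3, -1 - 2)
  = (5, -5, -3)

(5, -5, -3)


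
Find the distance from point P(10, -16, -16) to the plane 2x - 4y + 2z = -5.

distance = |a·x₀ + b·y₀ + c·z₀ - d| / √(a² + b² + c²)
  = |2·10 + (-4)·(-16) + 2·(-16) - (-5)| / √(2² + (-4)² + 2²)
  = |20 + 64 - 32 + 5| / √(4 + 16 + 4)
  = |57| / √24
  = 57 / 4.899
  ≈ 11.64

11.64


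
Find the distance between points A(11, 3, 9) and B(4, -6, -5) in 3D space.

d = √[(x₂-x₁)² + (y₂-y₁)² + (z₂-z₁)²]
  = √[(-7)² + (-9)² + (-14)²]
  = √[49 + 81 + 196]
  = √326
  ≈ 18.06

18.06


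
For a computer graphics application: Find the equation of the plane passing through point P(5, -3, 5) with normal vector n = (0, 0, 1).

The plane through P with normal n = (a, b, c) satisfies n·(r - P) = 0,
i.e. ax + by + cz = a·x₀ + b·y₀ + c·z₀.
d = 0·5 + 0·(-3) + 1·5
  = 0 + 0 + 5
  = 5
Equation: z = 5

z = 5


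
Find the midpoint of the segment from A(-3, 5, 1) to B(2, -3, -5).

M = ((x₁+x₂)/2, (y₁+y₂)/2, (z₁+z₂)/2)
  = ((-3 + 2)/2, (5 - 3)/2, (1 - 5)/2)
  = (-1/2, 2/2, -4/2)
  = (-0.5, 1, -2)

(-0.5, 1, -2)


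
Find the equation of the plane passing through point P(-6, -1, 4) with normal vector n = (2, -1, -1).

The plane through P with normal n = (a, b, c) satisfies n·(r - P) = 0,
i.e. ax + by + cz = a·x₀ + b·y₀ + c·z₀.
d = 2·(-6) + (-1)·(-1) + (-1)·4
  = -12 + 1 - 4
  = -15
Equation: 2x - y - z = -15

2x - y - z = -15


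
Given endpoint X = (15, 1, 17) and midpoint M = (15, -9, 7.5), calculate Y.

Y = 2M - X
  = (2·15 - 15, 2·(-9) - 1, 2·7.5 - 17)
  = (30 - 15, -18 - 1, 15 - 17)
  = (15, -19, -2)

(15, -19, -2)


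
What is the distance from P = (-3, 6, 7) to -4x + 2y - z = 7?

distance = |a·x₀ + b·y₀ + c·z₀ - d| / √(a² + b² + c²)
  = |(-4)·(-3) + 2·6 + (-1)·7 - 7| / √((-4)² + 2² + (-1)²)
  = |12 + 12 - 7 - 7| / √(16 + 4 + 1)
  = |10| / √21
  = 10 / 4.583
  ≈ 2.182

2.182


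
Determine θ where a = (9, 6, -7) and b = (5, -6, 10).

a·b = 9·5 + 6·(-6) + (-7)·10 = 45 - 36 - 70 = -61
|a| = √(9² + 6² + (-7)²) = √166 ≈ 12.88
|b| = √(5² + (-6)² + 10²) = √161 ≈ 12.69
cos θ = (a·b)/(|a||b|) = -61/(12.88·12.69) ≈ -0.3731
θ = arccos(-0.3731) ≈ 111.9°

111.9°


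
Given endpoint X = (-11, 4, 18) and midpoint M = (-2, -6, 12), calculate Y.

Y = 2M - X
  = (2·(-2) - (-11), 2·(-6) - 4, 2·12 - 18)
  = (-4 + 11, -12 - 4, 24 - 18)
  = (7, -16, 6)

(7, -16, 6)


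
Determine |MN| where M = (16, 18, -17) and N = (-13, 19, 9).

d = √[(x₂-x₁)² + (y₂-y₁)² + (z₂-z₁)²]
  = √[(-29)² + 1² + 26²]
  = √[841 + 1 + 676]
  = √1518
  ≈ 38.96

38.96


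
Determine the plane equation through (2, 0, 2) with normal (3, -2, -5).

The plane through P with normal n = (a, b, c) satisfies n·(r - P) = 0,
i.e. ax + by + cz = a·x₀ + b·y₀ + c·z₀.
d = 3·2 + (-2)·0 + (-5)·2
  = 6 + 0 - 10
  = -4
Equation: 3x - 2y - 5z = -4

3x - 2y - 5z = -4


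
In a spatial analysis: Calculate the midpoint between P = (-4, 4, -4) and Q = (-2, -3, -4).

M = ((x₁+x₂)/2, (y₁+y₂)/2, (z₁+z₂)/2)
  = ((-4 - 2)/2, (4 - 3)/2, (-4 - 4)/2)
  = (-6/2, 1/2, -8/2)
  = (-3, 0.5, -4)

(-3, 0.5, -4)


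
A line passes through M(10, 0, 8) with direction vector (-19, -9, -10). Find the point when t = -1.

P(t) = M + t·d
  = (10 + (-19)·(-1), 0 + (-9)·(-1), 8 + (-10)·(-1))
  = (10 + 19, 0 + 9, 8 + 10)
  = (29, 9, 18)

(29, 9, 18)


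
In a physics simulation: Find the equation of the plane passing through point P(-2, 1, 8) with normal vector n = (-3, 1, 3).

The plane through P with normal n = (a, b, c) satisfies n·(r - P) = 0,
i.e. ax + by + cz = a·x₀ + b·y₀ + c·z₀.
d = (-3)·(-2) + 1·1 + 3·8
  = 6 + 1 + 24
  = 31
Equation: -3x + y + 3z = 31

-3x + y + 3z = 31


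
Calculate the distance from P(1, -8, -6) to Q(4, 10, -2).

d = √[(x₂-x₁)² + (y₂-y₁)² + (z₂-z₁)²]
  = √[3² + 18² + 4²]
  = √[9 + 324 + 16]
  = √349
  ≈ 18.68

18.68


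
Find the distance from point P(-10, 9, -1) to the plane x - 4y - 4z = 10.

distance = |a·x₀ + b·y₀ + c·z₀ - d| / √(a² + b² + c²)
  = |1·(-10) + (-4)·9 + (-4)·(-1) - 10| / √(1² + (-4)² + (-4)²)
  = |-10 - 36 + 4 - 10| / √(1 + 16 + 16)
  = |-52| / √33
  = 52 / 5.745
  ≈ 9.052

9.052


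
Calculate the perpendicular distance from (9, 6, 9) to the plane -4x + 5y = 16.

distance = |a·x₀ + b·y₀ + c·z₀ - d| / √(a² + b² + c²)
  = |(-4)·9 + 5·6 + 0·9 - 16| / √((-4)² + 5² + 0²)
  = |-36 + 30 + 0 - 16| / √(16 + 25 + 0)
  = |-22| / √41
  = 22 / 6.403
  ≈ 3.436

3.436


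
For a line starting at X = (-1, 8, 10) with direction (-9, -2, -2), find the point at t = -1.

P(t) = X + t·d
  = (-1 + (-9)·(-1), 8 + (-2)·(-1), 10 + (-2)·(-1))
  = (-1 + 9, 8 + 2, 10 + 2)
  = (8, 10, 12)

(8, 10, 12)


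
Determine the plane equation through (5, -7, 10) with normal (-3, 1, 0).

The plane through P with normal n = (a, b, c) satisfies n·(r - P) = 0,
i.e. ax + by + cz = a·x₀ + b·y₀ + c·z₀.
d = (-3)·5 + 1·(-7) + 0·10
  = -15 - 7 + 0
  = -22
Equation: -3x + y = -22

-3x + y = -22


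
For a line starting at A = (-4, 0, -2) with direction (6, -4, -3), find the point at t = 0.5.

P(t) = A + t·d
  = (-4 + 6·0.5, 0 + (-4)·0.5, -2 + (-3)·0.5)
  = (-4 + 3, 0 - 2, -2 - 1.5)
  = (-1, -2, -3.5)

(-1, -2, -3.5)


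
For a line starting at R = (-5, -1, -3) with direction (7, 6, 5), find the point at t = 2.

P(t) = R + t·d
  = (-5 + 7·2, -1 + 6·2, -3 + 5·2)
  = (-5 + 14, -1 + 12, -3 + 10)
  = (9, 11, 7)

(9, 11, 7)


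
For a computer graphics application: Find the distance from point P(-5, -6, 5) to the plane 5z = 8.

distance = |a·x₀ + b·y₀ + c·z₀ - d| / √(a² + b² + c²)
  = |0·(-5) + 0·(-6) + 5·5 - 8| / √(0² + 0² + 5²)
  = |0 + 0 + 25 - 8| / √(0 + 0 + 25)
  = |17| / √25
  = 17 / 5
  ≈ 3.4

3.4


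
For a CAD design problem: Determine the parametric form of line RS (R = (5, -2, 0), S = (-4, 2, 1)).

Direction vector d = S - R = (-4 - 5, 2 + 2, 1 + 0) = (-9, 4, 1)
Parametric form r = R + t·d:
x = 5 - 9t, y = -2 + 4t, z = 0 + t

x = 5 - 9t, y = -2 + 4t, z = 0 + t


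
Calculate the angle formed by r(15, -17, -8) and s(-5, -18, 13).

r·s = 15·(-5) + (-17)·(-18) + (-8)·13 = -75 + 306 - 104 = 127
|r| = √(15² + (-17)² + (-8)²) = √578 ≈ 24.04
|s| = √((-5)² + (-18)² + 13²) = √518 ≈ 22.76
cos θ = (r·s)/(|r||s|) = 127/(24.04·22.76) ≈ 0.2321
θ = arccos(0.2321) ≈ 76.58°

76.58°


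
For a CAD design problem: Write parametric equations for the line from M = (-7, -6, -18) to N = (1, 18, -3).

Direction vector d = N - M = (1 + 7, 18 + 6, -3 + 18) = (8, 24, 15)
Parametric form r = M + t·d:
x = -7 + 8t, y = -6 + 24t, z = -18 + 15t

x = -7 + 8t, y = -6 + 24t, z = -18 + 15t


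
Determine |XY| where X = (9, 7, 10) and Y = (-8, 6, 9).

d = √[(x₂-x₁)² + (y₂-y₁)² + (z₂-z₁)²]
  = √[(-17)² + (-1)² + (-1)²]
  = √[289 + 1 + 1]
  = √291
  ≈ 17.06

17.06


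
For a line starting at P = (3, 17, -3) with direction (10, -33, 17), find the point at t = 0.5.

P(t) = P + t·d
  = (3 + 10·0.5, 17 + (-33)·0.5, -3 + 17·0.5)
  = (3 + 5, 17 - 16.5, -3 + 8.5)
  = (8, 0.5, 5.5)

(8, 0.5, 5.5)


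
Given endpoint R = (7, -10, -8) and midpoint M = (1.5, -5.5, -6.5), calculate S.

S = 2M - R
  = (2·1.5 - 7, 2·(-5.5) - (-10), 2·(-6.5) - (-8))
  = (3 - 7, -11 + 10, -13 + 8)
  = (-4, -1, -5)

(-4, -1, -5)


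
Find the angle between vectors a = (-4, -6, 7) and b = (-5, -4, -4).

a·b = (-4)·(-5) + (-6)·(-4) + 7·(-4) = 20 + 24 - 28 = 16
|a| = √((-4)² + (-6)² + 7²) = √101 ≈ 10.05
|b| = √((-5)² + (-4)² + (-4)²) = √57 ≈ 7.55
cos θ = (a·b)/(|a||b|) = 16/(10.05·7.55) ≈ 0.2109
θ = arccos(0.2109) ≈ 77.83°

77.83°


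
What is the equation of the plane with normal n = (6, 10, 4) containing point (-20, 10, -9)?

The plane through P with normal n = (a, b, c) satisfies n·(r - P) = 0,
i.e. ax + by + cz = a·x₀ + b·y₀ + c·z₀.
d = 6·(-20) + 10·10 + 4·(-9)
  = -120 + 100 - 36
  = -56
Equation: 6x + 10y + 4z = -56

6x + 10y + 4z = -56


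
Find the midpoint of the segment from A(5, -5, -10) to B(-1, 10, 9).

M = ((x₁+x₂)/2, (y₁+y₂)/2, (z₁+z₂)/2)
  = ((5 - 1)/2, (-5 + 10)/2, (-10 + 9)/2)
  = (4/2, 5/2, -1/2)
  = (2, 2.5, -0.5)

(2, 2.5, -0.5)


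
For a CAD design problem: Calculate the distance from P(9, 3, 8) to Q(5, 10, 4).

d = √[(x₂-x₁)² + (y₂-y₁)² + (z₂-z₁)²]
  = √[(-4)² + 7² + (-4)²]
  = √[16 + 49 + 16]
  = √81
  ≈ 9

9


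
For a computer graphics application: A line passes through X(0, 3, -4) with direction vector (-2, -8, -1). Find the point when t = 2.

P(t) = X + t·d
  = (0 + (-2)·2, 3 + (-8)·2, -4 + (-1)·2)
  = (0 - 4, 3 - 16, -4 - 2)
  = (-4, -13, -6)

(-4, -13, -6)


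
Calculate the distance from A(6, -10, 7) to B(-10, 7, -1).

d = √[(x₂-x₁)² + (y₂-y₁)² + (z₂-z₁)²]
  = √[(-16)² + 17² + (-8)²]
  = √[256 + 289 + 64]
  = √609
  ≈ 24.68

24.68


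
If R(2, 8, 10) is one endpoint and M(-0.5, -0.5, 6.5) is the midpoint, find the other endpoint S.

S = 2M - R
  = (2·(-0.5) - 2, 2·(-0.5) - 8, 2·6.5 - 10)
  = (-1 - 2, -1 - 8, 13 - 10)
  = (-3, -9, 3)

(-3, -9, 3)


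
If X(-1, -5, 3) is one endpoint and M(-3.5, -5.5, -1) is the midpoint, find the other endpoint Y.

Y = 2M - X
  = (2·(-3.5) - (-1), 2·(-5.5) - (-5), 2·(-1) - 3)
  = (-7 + 1, -11 + 5, -2 - 3)
  = (-6, -6, -5)

(-6, -6, -5)


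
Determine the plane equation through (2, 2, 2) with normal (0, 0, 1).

The plane through P with normal n = (a, b, c) satisfies n·(r - P) = 0,
i.e. ax + by + cz = a·x₀ + b·y₀ + c·z₀.
d = 0·2 + 0·2 + 1·2
  = 0 + 0 + 2
  = 2
Equation: z = 2

z = 2


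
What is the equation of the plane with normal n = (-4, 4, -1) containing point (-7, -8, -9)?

The plane through P with normal n = (a, b, c) satisfies n·(r - P) = 0,
i.e. ax + by + cz = a·x₀ + b·y₀ + c·z₀.
d = (-4)·(-7) + 4·(-8) + (-1)·(-9)
  = 28 - 32 + 9
  = 5
Equation: -4x + 4y - z = 5

-4x + 4y - z = 5


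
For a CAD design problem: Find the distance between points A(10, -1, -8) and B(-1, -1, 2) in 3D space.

d = √[(x₂-x₁)² + (y₂-y₁)² + (z₂-z₁)²]
  = √[(-11)² + 0² + 10²]
  = √[121 + 0 + 100]
  = √221
  ≈ 14.87

14.87


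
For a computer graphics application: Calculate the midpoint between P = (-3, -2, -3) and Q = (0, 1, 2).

M = ((x₁+x₂)/2, (y₁+y₂)/2, (z₁+z₂)/2)
  = ((-3 + 0)/2, (-2 + 1)/2, (-3 + 2)/2)
  = (-3/2, -1/2, -1/2)
  = (-1.5, -0.5, -0.5)

(-1.5, -0.5, -0.5)


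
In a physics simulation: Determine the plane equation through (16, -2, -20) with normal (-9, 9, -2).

The plane through P with normal n = (a, b, c) satisfies n·(r - P) = 0,
i.e. ax + by + cz = a·x₀ + b·y₀ + c·z₀.
d = (-9)·16 + 9·(-2) + (-2)·(-20)
  = -144 - 18 + 40
  = -122
Equation: -9x + 9y - 2z = -122

-9x + 9y - 2z = -122


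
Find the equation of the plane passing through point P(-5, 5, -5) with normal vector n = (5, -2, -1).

The plane through P with normal n = (a, b, c) satisfies n·(r - P) = 0,
i.e. ax + by + cz = a·x₀ + b·y₀ + c·z₀.
d = 5·(-5) + (-2)·5 + (-1)·(-5)
  = -25 - 10 + 5
  = -30
Equation: 5x - 2y - z = -30

5x - 2y - z = -30


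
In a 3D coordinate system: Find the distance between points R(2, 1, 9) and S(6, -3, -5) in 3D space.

d = √[(x₂-x₁)² + (y₂-y₁)² + (z₂-z₁)²]
  = √[4² + (-4)² + (-14)²]
  = √[16 + 16 + 196]
  = √228
  ≈ 15.1

15.1


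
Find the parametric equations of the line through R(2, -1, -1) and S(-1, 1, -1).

Direction vector d = S - R = (-1 - 2, 1 + 1, -1 + 1) = (-3, 2, 0)
Parametric form r = R + t·d:
x = 2 - 3t, y = -1 + 2t, z = -1

x = 2 - 3t, y = -1 + 2t, z = -1


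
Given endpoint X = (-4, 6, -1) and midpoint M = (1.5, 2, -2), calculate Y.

Y = 2M - X
  = (2·1.5 - (-4), 2·2 - 6, 2·(-2) - (-1))
  = (3 + 4, 4 - 6, -4 + 1)
  = (7, -2, -3)

(7, -2, -3)


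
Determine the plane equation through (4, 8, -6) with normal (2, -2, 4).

The plane through P with normal n = (a, b, c) satisfies n·(r - P) = 0,
i.e. ax + by + cz = a·x₀ + b·y₀ + c·z₀.
d = 2·4 + (-2)·8 + 4·(-6)
  = 8 - 16 - 24
  = -32
Equation: 2x - 2y + 4z = -32

2x - 2y + 4z = -32


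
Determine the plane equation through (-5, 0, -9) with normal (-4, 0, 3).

The plane through P with normal n = (a, b, c) satisfies n·(r - P) = 0,
i.e. ax + by + cz = a·x₀ + b·y₀ + c·z₀.
d = (-4)·(-5) + 0·0 + 3·(-9)
  = 20 + 0 - 27
  = -7
Equation: -4x + 3z = -7

-4x + 3z = -7


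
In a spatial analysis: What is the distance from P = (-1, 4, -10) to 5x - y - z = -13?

distance = |a·x₀ + b·y₀ + c·z₀ - d| / √(a² + b² + c²)
  = |5·(-1) + (-1)·4 + (-1)·(-10) - (-13)| / √(5² + (-1)² + (-1)²)
  = |-5 - 4 + 10 + 13| / √(25 + 1 + 1)
  = |14| / √27
  = 14 / 5.196
  ≈ 2.694

2.694


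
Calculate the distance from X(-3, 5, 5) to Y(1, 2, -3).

d = √[(x₂-x₁)² + (y₂-y₁)² + (z₂-z₁)²]
  = √[4² + (-3)² + (-8)²]
  = √[16 + 9 + 64]
  = √89
  ≈ 9.434

9.434
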